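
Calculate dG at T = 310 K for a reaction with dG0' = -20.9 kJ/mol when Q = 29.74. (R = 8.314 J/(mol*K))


dG = dG0' + RT * ln(Q) / 1000
dG = -20.9 + 8.314 * 310 * ln(29.74) / 1000
dG = -12.1564 kJ/mol

-12.1564 kJ/mol


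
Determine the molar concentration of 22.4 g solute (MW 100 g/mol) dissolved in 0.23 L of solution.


C = (mass / MW) / volume
C = (22.4 / 100) / 0.23
C = 0.9739 M

0.9739 M


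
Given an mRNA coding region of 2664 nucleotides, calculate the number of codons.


codons = nucleotides / 3
codons = 2664 / 3 = 888

888


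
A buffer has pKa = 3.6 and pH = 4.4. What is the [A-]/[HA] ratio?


[A-]/[HA] = 10^(pH - pKa)
= 10^(4.4 - 3.6)
= 6.3096

6.3096


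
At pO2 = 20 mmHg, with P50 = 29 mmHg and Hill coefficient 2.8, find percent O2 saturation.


Y = pO2^n / (P50^n + pO2^n)
Y = 20^2.8 / (29^2.8 + 20^2.8)
Y = 26.11%

26.11%


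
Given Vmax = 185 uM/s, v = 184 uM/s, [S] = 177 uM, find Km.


Km = [S] * (Vmax - v) / v
Km = 177 * (185 - 184) / 184
Km = 0.962 uM

0.962 uM


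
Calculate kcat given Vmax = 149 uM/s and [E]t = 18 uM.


kcat = Vmax / [E]t
kcat = 149 / 18
kcat = 8.2778 s^-1

8.2778 s^-1


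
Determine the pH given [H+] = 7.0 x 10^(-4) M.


pH = -log10([H+])
pH = -log10(7.0 x 10^(-4))
pH = 3.1549

3.1549


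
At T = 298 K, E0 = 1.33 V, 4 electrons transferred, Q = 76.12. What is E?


E = E0 - (RT/nF) * ln(Q)
E = 1.33 - (8.314 * 298 / (4 * 96485)) * ln(76.12)
E = 1.3022 V

1.3022 V


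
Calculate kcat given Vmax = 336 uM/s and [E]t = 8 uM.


kcat = Vmax / [E]t
kcat = 336 / 8
kcat = 42.0 s^-1

42.0 s^-1


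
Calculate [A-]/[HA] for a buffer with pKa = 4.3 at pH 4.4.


[A-]/[HA] = 10^(pH - pKa)
= 10^(4.4 - 4.3)
= 1.2589

1.2589


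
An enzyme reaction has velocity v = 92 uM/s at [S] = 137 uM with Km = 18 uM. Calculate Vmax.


Vmax = v * (Km + [S]) / [S]
Vmax = 92 * (18 + 137) / 137
Vmax = 104.0876 uM/s

104.0876 uM/s


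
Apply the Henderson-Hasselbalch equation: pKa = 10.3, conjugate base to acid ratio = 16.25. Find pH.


pH = pKa + log10([A-]/[HA])
pH = 10.3 + log10(16.25)
pH = 11.5109

11.5109


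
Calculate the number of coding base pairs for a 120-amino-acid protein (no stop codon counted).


Each amino acid = 1 codon = 3 bp
bp = 120 * 3 = 360 bp

360 bp


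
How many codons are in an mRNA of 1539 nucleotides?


codons = nucleotides / 3
codons = 1539 / 3 = 513

513


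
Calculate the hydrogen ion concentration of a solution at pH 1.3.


[H+] = 10^(-pH)
[H+] = 10^(-1.3)
[H+] = 0.0501 M

0.0501 M


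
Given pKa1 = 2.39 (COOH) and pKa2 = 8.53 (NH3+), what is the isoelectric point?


pI = (pKa1 + pKa2) / 2
pI = (2.39 + 8.53) / 2
pI = 5.46

5.46


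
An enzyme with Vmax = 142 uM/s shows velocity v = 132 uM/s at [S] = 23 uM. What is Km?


Km = [S] * (Vmax - v) / v
Km = 23 * (142 - 132) / 132
Km = 1.7424 uM

1.7424 uM


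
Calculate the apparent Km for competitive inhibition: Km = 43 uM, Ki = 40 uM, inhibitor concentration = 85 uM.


Km_app = Km * (1 + [I]/Ki)
Km_app = 43 * (1 + 85/40)
Km_app = 134.375 uM

134.375 uM


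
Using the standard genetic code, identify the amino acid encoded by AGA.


Standard genetic code lookup.
Codon AGA -> Arg

Arg


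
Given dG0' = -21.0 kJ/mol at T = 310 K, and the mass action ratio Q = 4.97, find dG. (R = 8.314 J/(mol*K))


dG = dG0' + RT * ln(Q) / 1000
dG = -21.0 + 8.314 * 310 * ln(4.97) / 1000
dG = -16.8674 kJ/mol

-16.8674 kJ/mol


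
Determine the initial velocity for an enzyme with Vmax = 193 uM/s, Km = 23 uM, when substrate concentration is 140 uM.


v = Vmax * [S] / (Km + [S])
v = 193 * 140 / (23 + 140)
v = 165.7669 uM/s

165.7669 uM/s


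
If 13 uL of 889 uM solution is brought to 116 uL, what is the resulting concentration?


C2 = C1 * V1 / V2
C2 = 889 * 13 / 116
C2 = 99.6293 uM

99.6293 uM


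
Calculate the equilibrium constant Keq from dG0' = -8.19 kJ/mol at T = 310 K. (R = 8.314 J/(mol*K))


Keq = exp(-dG0 * 1000 / (R * T))
Keq = exp(-(-8.19) * 1000 / (8.314 * 310))
Keq = 23.9914

23.9914


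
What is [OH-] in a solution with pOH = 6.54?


[OH-] = 10^(-pOH)
[OH-] = 10^(-6.54)
[OH-] = 2.884e-07 M

2.884e-07 M


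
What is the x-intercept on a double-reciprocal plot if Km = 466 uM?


x-intercept = -1/Km
= -1/466
= -0.0021 1/uM

-0.0021 1/uM


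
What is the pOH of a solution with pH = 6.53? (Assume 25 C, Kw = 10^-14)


pOH = 14 - pH
pOH = 14 - 6.53
pOH = 7.47

7.47


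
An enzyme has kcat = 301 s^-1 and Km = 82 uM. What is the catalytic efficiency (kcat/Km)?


Catalytic efficiency = kcat / Km
= 301 / 82
= 3.6707 uM^-1*s^-1

3.6707 uM^-1*s^-1


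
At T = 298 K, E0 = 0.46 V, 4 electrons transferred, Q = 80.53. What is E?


E = E0 - (RT/nF) * ln(Q)
E = 0.46 - (8.314 * 298 / (4 * 96485)) * ln(80.53)
E = 0.4318 V

0.4318 V


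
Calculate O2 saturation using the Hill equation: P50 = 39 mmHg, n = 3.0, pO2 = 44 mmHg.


Y = pO2^n / (P50^n + pO2^n)
Y = 44^3.0 / (39^3.0 + 44^3.0)
Y = 58.95%

58.95%


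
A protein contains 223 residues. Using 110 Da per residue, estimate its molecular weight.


MW = n_residues * 110 Da
MW = 223 * 110
MW = 24530 Da

24530 Da


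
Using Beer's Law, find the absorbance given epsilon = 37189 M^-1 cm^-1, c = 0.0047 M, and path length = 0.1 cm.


A = epsilon * c * l
A = 37189 * 0.0047 * 0.1
A = 17.4788

17.4788


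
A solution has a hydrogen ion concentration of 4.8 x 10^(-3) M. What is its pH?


pH = -log10([H+])
pH = -log10(4.8 x 10^(-3))
pH = 2.3188

2.3188


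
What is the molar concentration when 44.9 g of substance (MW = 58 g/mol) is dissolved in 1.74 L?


C = (mass / MW) / volume
C = (44.9 / 58) / 1.74
C = 0.4449 M

0.4449 M


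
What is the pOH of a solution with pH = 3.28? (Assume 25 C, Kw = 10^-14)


pOH = 14 - pH
pOH = 14 - 3.28
pOH = 10.72

10.72


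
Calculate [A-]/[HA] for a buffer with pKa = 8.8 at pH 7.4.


[A-]/[HA] = 10^(pH - pKa)
= 10^(7.4 - 8.8)
= 0.0398

0.0398


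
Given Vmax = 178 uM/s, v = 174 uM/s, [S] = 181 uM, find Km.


Km = [S] * (Vmax - v) / v
Km = 181 * (178 - 174) / 174
Km = 4.1609 uM

4.1609 uM


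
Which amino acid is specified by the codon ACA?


Standard genetic code lookup.
Codon ACA -> Thr

Thr


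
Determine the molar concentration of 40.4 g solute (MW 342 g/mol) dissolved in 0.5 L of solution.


C = (mass / MW) / volume
C = (40.4 / 342) / 0.5
C = 0.2363 M

0.2363 M


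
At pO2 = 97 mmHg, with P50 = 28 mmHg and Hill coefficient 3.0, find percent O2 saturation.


Y = pO2^n / (P50^n + pO2^n)
Y = 97^3.0 / (28^3.0 + 97^3.0)
Y = 97.65%

97.65%


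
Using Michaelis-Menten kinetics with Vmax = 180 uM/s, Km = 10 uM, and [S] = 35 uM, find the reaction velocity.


v = Vmax * [S] / (Km + [S])
v = 180 * 35 / (10 + 35)
v = 140.0 uM/s

140.0 uM/s


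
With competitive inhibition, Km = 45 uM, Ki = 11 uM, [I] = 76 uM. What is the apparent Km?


Km_app = Km * (1 + [I]/Ki)
Km_app = 45 * (1 + 76/11)
Km_app = 355.9091 uM

355.9091 uM


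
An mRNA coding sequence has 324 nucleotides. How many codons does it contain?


codons = nucleotides / 3
codons = 324 / 3 = 108

108


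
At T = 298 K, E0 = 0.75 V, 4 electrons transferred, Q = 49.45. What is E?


E = E0 - (RT/nF) * ln(Q)
E = 0.75 - (8.314 * 298 / (4 * 96485)) * ln(49.45)
E = 0.725 V

0.725 V


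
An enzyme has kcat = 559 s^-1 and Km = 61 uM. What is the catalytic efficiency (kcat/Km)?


Catalytic efficiency = kcat / Km
= 559 / 61
= 9.1639 uM^-1*s^-1

9.1639 uM^-1*s^-1


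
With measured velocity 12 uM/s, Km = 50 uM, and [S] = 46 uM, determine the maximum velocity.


Vmax = v * (Km + [S]) / [S]
Vmax = 12 * (50 + 46) / 46
Vmax = 25.0435 uM/s

25.0435 uM/s


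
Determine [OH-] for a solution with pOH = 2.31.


[OH-] = 10^(-pOH)
[OH-] = 10^(-2.31)
[OH-] = 0.0049 M

0.0049 M


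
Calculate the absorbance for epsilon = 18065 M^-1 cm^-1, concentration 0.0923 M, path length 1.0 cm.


A = epsilon * c * l
A = 18065 * 0.0923 * 1.0
A = 1667.3995

1667.3995


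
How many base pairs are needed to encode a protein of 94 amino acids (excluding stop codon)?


Each amino acid = 1 codon = 3 bp
bp = 94 * 3 = 282 bp

282 bp


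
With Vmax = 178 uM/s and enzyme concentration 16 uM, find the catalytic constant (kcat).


kcat = Vmax / [E]t
kcat = 178 / 16
kcat = 11.125 s^-1

11.125 s^-1


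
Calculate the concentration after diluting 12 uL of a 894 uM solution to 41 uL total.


C2 = C1 * V1 / V2
C2 = 894 * 12 / 41
C2 = 261.6585 uM

261.6585 uM


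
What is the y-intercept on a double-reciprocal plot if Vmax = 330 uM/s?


y-intercept = 1/Vmax
= 1/330
= 0.003 s/uM

0.003 s/uM


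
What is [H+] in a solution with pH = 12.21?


[H+] = 10^(-pH)
[H+] = 10^(-12.21)
[H+] = 6.166e-13 M

6.166e-13 M


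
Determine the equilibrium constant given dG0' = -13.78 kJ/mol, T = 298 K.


Keq = exp(-dG0 * 1000 / (R * T))
Keq = exp(-(-13.78) * 1000 / (8.314 * 298))
Keq = 260.3162

260.3162


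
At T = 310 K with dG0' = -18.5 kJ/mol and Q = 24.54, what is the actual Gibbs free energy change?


dG = dG0' + RT * ln(Q) / 1000
dG = -18.5 + 8.314 * 310 * ln(24.54) / 1000
dG = -10.2517 kJ/mol

-10.2517 kJ/mol


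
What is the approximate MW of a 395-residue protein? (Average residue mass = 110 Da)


MW = n_residues * 110 Da
MW = 395 * 110
MW = 43450 Da

43450 Da


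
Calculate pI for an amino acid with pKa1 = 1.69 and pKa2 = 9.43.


pI = (pKa1 + pKa2) / 2
pI = (1.69 + 9.43) / 2
pI = 5.56

5.56


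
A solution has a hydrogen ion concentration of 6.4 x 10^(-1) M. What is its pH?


pH = -log10([H+])
pH = -log10(6.4 x 10^(-1))
pH = 0.1938

0.1938


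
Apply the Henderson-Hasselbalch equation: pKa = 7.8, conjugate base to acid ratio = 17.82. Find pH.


pH = pKa + log10([A-]/[HA])
pH = 7.8 + log10(17.82)
pH = 9.0509

9.0509


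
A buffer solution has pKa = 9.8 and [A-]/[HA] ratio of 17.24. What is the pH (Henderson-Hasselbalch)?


pH = pKa + log10([A-]/[HA])
pH = 9.8 + log10(17.24)
pH = 11.0365

11.0365


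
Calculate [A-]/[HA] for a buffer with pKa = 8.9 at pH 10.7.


[A-]/[HA] = 10^(pH - pKa)
= 10^(10.7 - 8.9)
= 63.0957

63.0957


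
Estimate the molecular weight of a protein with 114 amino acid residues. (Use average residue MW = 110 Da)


MW = n_residues * 110 Da
MW = 114 * 110
MW = 12540 Da

12540 Da


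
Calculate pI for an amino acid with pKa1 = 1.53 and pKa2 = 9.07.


pI = (pKa1 + pKa2) / 2
pI = (1.53 + 9.07) / 2
pI = 5.3

5.3


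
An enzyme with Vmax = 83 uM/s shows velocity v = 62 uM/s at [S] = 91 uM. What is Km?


Km = [S] * (Vmax - v) / v
Km = 91 * (83 - 62) / 62
Km = 30.8226 uM

30.8226 uM


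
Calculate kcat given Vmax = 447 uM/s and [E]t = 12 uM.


kcat = Vmax / [E]t
kcat = 447 / 12
kcat = 37.25 s^-1

37.25 s^-1


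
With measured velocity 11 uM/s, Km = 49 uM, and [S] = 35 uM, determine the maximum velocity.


Vmax = v * (Km + [S]) / [S]
Vmax = 11 * (49 + 35) / 35
Vmax = 26.4 uM/s

26.4 uM/s


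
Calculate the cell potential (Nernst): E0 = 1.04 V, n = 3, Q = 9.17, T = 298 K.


E = E0 - (RT/nF) * ln(Q)
E = 1.04 - (8.314 * 298 / (3 * 96485)) * ln(9.17)
E = 1.021 V

1.021 V


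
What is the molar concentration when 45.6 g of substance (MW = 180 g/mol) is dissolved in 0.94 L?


C = (mass / MW) / volume
C = (45.6 / 180) / 0.94
C = 0.2695 M

0.2695 M


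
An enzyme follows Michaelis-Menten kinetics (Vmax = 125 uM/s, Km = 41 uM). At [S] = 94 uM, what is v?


v = Vmax * [S] / (Km + [S])
v = 125 * 94 / (41 + 94)
v = 87.037 uM/s

87.037 uM/s


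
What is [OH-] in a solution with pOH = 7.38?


[OH-] = 10^(-pOH)
[OH-] = 10^(-7.38)
[OH-] = 4.169e-08 M

4.169e-08 M


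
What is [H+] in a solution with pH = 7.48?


[H+] = 10^(-pH)
[H+] = 10^(-7.48)
[H+] = 3.311e-08 M

3.311e-08 M


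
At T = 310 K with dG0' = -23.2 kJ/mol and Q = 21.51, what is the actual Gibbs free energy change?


dG = dG0' + RT * ln(Q) / 1000
dG = -23.2 + 8.314 * 310 * ln(21.51) / 1000
dG = -15.2914 kJ/mol

-15.2914 kJ/mol


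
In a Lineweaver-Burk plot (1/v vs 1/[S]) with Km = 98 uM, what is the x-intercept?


x-intercept = -1/Km
= -1/98
= -0.0102 1/uM

-0.0102 1/uM


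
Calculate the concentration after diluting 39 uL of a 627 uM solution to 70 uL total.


C2 = C1 * V1 / V2
C2 = 627 * 39 / 70
C2 = 349.3286 uM

349.3286 uM


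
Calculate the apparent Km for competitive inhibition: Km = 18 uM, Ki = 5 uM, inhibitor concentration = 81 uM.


Km_app = Km * (1 + [I]/Ki)
Km_app = 18 * (1 + 81/5)
Km_app = 309.6 uM

309.6 uM


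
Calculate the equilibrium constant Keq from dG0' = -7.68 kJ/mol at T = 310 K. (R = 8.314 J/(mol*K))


Keq = exp(-dG0 * 1000 / (R * T))
Keq = exp(-(-7.68) * 1000 / (8.314 * 310))
Keq = 19.6842

19.6842


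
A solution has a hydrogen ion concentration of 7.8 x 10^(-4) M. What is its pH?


pH = -log10([H+])
pH = -log10(7.8 x 10^(-4))
pH = 3.1079

3.1079


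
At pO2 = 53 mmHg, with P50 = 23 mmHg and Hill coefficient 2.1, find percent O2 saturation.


Y = pO2^n / (P50^n + pO2^n)
Y = 53^2.1 / (23^2.1 + 53^2.1)
Y = 85.23%

85.23%


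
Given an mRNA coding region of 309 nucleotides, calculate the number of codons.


codons = nucleotides / 3
codons = 309 / 3 = 103

103


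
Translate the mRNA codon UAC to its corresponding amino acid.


Standard genetic code lookup.
Codon UAC -> Tyr

Tyr


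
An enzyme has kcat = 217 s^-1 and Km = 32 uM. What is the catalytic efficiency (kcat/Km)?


Catalytic efficiency = kcat / Km
= 217 / 32
= 6.7812 uM^-1*s^-1

6.7812 uM^-1*s^-1


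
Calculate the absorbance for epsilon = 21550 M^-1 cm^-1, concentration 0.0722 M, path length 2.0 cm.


A = epsilon * c * l
A = 21550 * 0.0722 * 2.0
A = 3111.82

3111.82


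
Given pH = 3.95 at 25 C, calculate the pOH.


pOH = 14 - pH
pOH = 14 - 3.95
pOH = 10.05

10.05


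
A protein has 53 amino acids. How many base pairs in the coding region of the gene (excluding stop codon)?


Each amino acid = 1 codon = 3 bp
bp = 53 * 3 = 159 bp

159 bp


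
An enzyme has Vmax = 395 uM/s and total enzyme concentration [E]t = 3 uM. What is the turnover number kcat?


kcat = Vmax / [E]t
kcat = 395 / 3
kcat = 131.6667 s^-1

131.6667 s^-1


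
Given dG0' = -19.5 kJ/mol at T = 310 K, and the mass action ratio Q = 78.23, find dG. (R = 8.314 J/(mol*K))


dG = dG0' + RT * ln(Q) / 1000
dG = -19.5 + 8.314 * 310 * ln(78.23) / 1000
dG = -8.2637 kJ/mol

-8.2637 kJ/mol


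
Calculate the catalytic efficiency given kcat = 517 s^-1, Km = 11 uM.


Catalytic efficiency = kcat / Km
= 517 / 11
= 47.0 uM^-1*s^-1

47.0 uM^-1*s^-1


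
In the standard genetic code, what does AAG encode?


Standard genetic code lookup.
Codon AAG -> Lys

Lys


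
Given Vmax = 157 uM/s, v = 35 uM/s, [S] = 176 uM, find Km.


Km = [S] * (Vmax - v) / v
Km = 176 * (157 - 35) / 35
Km = 613.4857 uM

613.4857 uM


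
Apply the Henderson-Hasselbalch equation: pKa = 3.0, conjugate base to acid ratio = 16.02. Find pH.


pH = pKa + log10([A-]/[HA])
pH = 3.0 + log10(16.02)
pH = 4.2047

4.2047


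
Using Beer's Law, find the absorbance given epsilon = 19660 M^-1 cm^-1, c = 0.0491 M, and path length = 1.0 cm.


A = epsilon * c * l
A = 19660 * 0.0491 * 1.0
A = 965.306

965.306


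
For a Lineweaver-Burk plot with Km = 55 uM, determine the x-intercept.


x-intercept = -1/Km
= -1/55
= -0.0182 1/uM

-0.0182 1/uM


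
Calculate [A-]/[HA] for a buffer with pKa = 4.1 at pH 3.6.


[A-]/[HA] = 10^(pH - pKa)
= 10^(3.6 - 4.1)
= 0.3162

0.3162


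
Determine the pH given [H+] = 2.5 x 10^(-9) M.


pH = -log10([H+])
pH = -log10(2.5 x 10^(-9))
pH = 8.6021

8.6021


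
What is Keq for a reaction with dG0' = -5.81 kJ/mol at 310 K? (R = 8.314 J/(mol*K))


Keq = exp(-dG0 * 1000 / (R * T))
Keq = exp(-(-5.81) * 1000 / (8.314 * 310))
Keq = 9.5283

9.5283


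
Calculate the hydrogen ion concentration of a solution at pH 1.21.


[H+] = 10^(-pH)
[H+] = 10^(-1.21)
[H+] = 0.0617 M

0.0617 M


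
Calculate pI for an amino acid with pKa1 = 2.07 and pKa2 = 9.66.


pI = (pKa1 + pKa2) / 2
pI = (2.07 + 9.66) / 2
pI = 5.865

5.865


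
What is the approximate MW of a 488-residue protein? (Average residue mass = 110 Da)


MW = n_residues * 110 Da
MW = 488 * 110
MW = 53680 Da

53680 Da


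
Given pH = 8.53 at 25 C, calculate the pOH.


pOH = 14 - pH
pOH = 14 - 8.53
pOH = 5.47

5.47


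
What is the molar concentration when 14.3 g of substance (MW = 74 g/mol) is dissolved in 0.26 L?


C = (mass / MW) / volume
C = (14.3 / 74) / 0.26
C = 0.7432 M

0.7432 M


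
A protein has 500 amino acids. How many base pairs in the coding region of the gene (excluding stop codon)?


Each amino acid = 1 codon = 3 bp
bp = 500 * 3 = 1500 bp

1500 bp


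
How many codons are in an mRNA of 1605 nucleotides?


codons = nucleotides / 3
codons = 1605 / 3 = 535

535


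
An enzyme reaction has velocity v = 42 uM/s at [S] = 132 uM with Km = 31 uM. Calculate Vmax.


Vmax = v * (Km + [S]) / [S]
Vmax = 42 * (31 + 132) / 132
Vmax = 51.8636 uM/s

51.8636 uM/s


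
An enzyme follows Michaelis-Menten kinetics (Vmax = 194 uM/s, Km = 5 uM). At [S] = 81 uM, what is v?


v = Vmax * [S] / (Km + [S])
v = 194 * 81 / (5 + 81)
v = 182.7209 uM/s

182.7209 uM/s


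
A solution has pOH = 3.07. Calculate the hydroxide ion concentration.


[OH-] = 10^(-pOH)
[OH-] = 10^(-3.07)
[OH-] = 8.511e-04 M

8.511e-04 M


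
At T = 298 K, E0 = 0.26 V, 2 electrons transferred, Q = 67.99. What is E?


E = E0 - (RT/nF) * ln(Q)
E = 0.26 - (8.314 * 298 / (2 * 96485)) * ln(67.99)
E = 0.2058 V

0.2058 V


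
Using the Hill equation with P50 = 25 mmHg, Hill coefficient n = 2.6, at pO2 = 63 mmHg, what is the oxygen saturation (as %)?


Y = pO2^n / (P50^n + pO2^n)
Y = 63^2.6 / (25^2.6 + 63^2.6)
Y = 91.71%

91.71%


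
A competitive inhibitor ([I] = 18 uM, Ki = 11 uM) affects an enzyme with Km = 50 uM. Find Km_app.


Km_app = Km * (1 + [I]/Ki)
Km_app = 50 * (1 + 18/11)
Km_app = 131.8182 uM

131.8182 uM


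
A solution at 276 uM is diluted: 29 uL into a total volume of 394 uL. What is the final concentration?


C2 = C1 * V1 / V2
C2 = 276 * 29 / 394
C2 = 20.3147 uM

20.3147 uM


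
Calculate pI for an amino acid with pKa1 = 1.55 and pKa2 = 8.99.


pI = (pKa1 + pKa2) / 2
pI = (1.55 + 8.99) / 2
pI = 5.27

5.27


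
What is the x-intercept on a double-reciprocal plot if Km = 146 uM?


x-intercept = -1/Km
= -1/146
= -0.0068 1/uM

-0.0068 1/uM


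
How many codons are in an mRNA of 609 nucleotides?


codons = nucleotides / 3
codons = 609 / 3 = 203

203


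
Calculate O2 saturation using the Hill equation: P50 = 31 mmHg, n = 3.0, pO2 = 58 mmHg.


Y = pO2^n / (P50^n + pO2^n)
Y = 58^3.0 / (31^3.0 + 58^3.0)
Y = 86.75%

86.75%


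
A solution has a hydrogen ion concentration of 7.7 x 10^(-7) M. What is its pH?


pH = -log10([H+])
pH = -log10(7.7 x 10^(-7))
pH = 6.1135

6.1135


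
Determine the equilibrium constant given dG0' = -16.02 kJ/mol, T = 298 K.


Keq = exp(-dG0 * 1000 / (R * T))
Keq = exp(-(-16.02) * 1000 / (8.314 * 298))
Keq = 642.912

642.912


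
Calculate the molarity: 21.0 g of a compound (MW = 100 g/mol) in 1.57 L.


C = (mass / MW) / volume
C = (21.0 / 100) / 1.57
C = 0.1338 M

0.1338 M


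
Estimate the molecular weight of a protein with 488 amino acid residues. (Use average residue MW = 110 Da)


MW = n_residues * 110 Da
MW = 488 * 110
MW = 53680 Da

53680 Da


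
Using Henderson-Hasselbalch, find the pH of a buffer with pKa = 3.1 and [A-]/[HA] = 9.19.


pH = pKa + log10([A-]/[HA])
pH = 3.1 + log10(9.19)
pH = 4.0633

4.0633


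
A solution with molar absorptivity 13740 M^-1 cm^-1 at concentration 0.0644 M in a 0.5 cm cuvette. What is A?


A = epsilon * c * l
A = 13740 * 0.0644 * 0.5
A = 442.428

442.428


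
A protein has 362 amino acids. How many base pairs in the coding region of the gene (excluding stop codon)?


Each amino acid = 1 codon = 3 bp
bp = 362 * 3 = 1086 bp

1086 bp


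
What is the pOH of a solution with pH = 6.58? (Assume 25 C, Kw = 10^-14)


pOH = 14 - pH
pOH = 14 - 6.58
pOH = 7.42

7.42


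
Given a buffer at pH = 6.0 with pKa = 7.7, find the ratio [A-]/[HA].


[A-]/[HA] = 10^(pH - pKa)
= 10^(6.0 - 7.7)
= 0.02

0.02


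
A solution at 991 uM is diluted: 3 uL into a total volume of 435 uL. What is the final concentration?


C2 = C1 * V1 / V2
C2 = 991 * 3 / 435
C2 = 6.8345 uM

6.8345 uM


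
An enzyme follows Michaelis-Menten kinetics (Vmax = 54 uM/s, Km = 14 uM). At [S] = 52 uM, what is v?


v = Vmax * [S] / (Km + [S])
v = 54 * 52 / (14 + 52)
v = 42.5455 uM/s

42.5455 uM/s


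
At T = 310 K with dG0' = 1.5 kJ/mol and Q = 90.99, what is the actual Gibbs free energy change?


dG = dG0' + RT * ln(Q) / 1000
dG = 1.5 + 8.314 * 310 * ln(90.99) / 1000
dG = 13.1257 kJ/mol

13.1257 kJ/mol


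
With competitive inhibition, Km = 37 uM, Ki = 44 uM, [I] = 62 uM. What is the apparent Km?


Km_app = Km * (1 + [I]/Ki)
Km_app = 37 * (1 + 62/44)
Km_app = 89.1364 uM

89.1364 uM


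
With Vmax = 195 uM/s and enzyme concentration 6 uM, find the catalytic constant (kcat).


kcat = Vmax / [E]t
kcat = 195 / 6
kcat = 32.5 s^-1

32.5 s^-1


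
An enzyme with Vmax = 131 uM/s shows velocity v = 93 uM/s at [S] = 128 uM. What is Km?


Km = [S] * (Vmax - v) / v
Km = 128 * (131 - 93) / 93
Km = 52.3011 uM

52.3011 uM


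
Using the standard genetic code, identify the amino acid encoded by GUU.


Standard genetic code lookup.
Codon GUU -> Val

Val


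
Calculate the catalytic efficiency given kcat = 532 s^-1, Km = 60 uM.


Catalytic efficiency = kcat / Km
= 532 / 60
= 8.8667 uM^-1*s^-1

8.8667 uM^-1*s^-1


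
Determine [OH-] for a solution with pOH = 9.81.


[OH-] = 10^(-pOH)
[OH-] = 10^(-9.81)
[OH-] = 1.549e-10 M

1.549e-10 M


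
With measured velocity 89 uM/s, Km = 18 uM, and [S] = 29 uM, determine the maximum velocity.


Vmax = v * (Km + [S]) / [S]
Vmax = 89 * (18 + 29) / 29
Vmax = 144.2414 uM/s

144.2414 uM/s


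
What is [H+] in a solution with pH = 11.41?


[H+] = 10^(-pH)
[H+] = 10^(-11.41)
[H+] = 3.890e-12 M

3.890e-12 M


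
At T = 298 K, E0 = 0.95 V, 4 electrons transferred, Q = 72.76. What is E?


E = E0 - (RT/nF) * ln(Q)
E = 0.95 - (8.314 * 298 / (4 * 96485)) * ln(72.76)
E = 0.9225 V

0.9225 V


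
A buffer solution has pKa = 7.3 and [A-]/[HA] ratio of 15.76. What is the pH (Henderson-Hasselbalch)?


pH = pKa + log10([A-]/[HA])
pH = 7.3 + log10(15.76)
pH = 8.4976

8.4976


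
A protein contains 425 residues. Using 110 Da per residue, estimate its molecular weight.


MW = n_residues * 110 Da
MW = 425 * 110
MW = 46750 Da

46750 Da


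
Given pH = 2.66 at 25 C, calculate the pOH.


pOH = 14 - pH
pOH = 14 - 2.66
pOH = 11.34

11.34


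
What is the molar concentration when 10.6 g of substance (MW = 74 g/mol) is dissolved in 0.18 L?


C = (mass / MW) / volume
C = (10.6 / 74) / 0.18
C = 0.7958 M

0.7958 M


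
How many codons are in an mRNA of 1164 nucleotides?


codons = nucleotides / 3
codons = 1164 / 3 = 388

388


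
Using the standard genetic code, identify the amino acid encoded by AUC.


Standard genetic code lookup.
Codon AUC -> Ile

Ile


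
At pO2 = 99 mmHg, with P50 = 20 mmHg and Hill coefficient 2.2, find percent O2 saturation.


Y = pO2^n / (P50^n + pO2^n)
Y = 99^2.2 / (20^2.2 + 99^2.2)
Y = 97.12%

97.12%


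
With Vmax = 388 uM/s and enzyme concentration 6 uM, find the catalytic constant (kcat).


kcat = Vmax / [E]t
kcat = 388 / 6
kcat = 64.6667 s^-1

64.6667 s^-1


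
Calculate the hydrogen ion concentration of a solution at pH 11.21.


[H+] = 10^(-pH)
[H+] = 10^(-11.21)
[H+] = 6.166e-12 M

6.166e-12 M


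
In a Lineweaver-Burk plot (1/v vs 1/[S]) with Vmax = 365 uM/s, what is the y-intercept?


y-intercept = 1/Vmax
= 1/365
= 0.0027 s/uM

0.0027 s/uM


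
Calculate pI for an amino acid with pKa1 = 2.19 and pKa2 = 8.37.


pI = (pKa1 + pKa2) / 2
pI = (2.19 + 8.37) / 2
pI = 5.28

5.28


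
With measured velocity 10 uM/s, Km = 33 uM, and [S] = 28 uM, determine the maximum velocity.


Vmax = v * (Km + [S]) / [S]
Vmax = 10 * (33 + 28) / 28
Vmax = 21.7857 uM/s

21.7857 uM/s


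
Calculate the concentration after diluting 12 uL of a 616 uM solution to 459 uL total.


C2 = C1 * V1 / V2
C2 = 616 * 12 / 459
C2 = 16.1046 uM

16.1046 uM


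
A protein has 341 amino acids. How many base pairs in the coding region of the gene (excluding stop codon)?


Each amino acid = 1 codon = 3 bp
bp = 341 * 3 = 1023 bp

1023 bp


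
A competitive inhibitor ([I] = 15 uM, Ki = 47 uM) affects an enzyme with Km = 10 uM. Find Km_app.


Km_app = Km * (1 + [I]/Ki)
Km_app = 10 * (1 + 15/47)
Km_app = 13.1915 uM

13.1915 uM


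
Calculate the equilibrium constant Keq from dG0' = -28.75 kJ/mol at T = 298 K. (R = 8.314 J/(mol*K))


Keq = exp(-dG0 * 1000 / (R * T))
Keq = exp(-(-28.75) * 1000 / (8.314 * 298))
Keq = 109546.3171

109546.3171


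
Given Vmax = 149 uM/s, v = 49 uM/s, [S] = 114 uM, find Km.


Km = [S] * (Vmax - v) / v
Km = 114 * (149 - 49) / 49
Km = 232.6531 uM

232.6531 uM


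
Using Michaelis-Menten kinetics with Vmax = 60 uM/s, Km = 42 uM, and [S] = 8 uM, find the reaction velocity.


v = Vmax * [S] / (Km + [S])
v = 60 * 8 / (42 + 8)
v = 9.6 uM/s

9.6 uM/s


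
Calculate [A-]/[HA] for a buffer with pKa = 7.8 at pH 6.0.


[A-]/[HA] = 10^(pH - pKa)
= 10^(6.0 - 7.8)
= 0.0158

0.0158


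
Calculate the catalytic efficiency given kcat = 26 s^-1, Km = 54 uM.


Catalytic efficiency = kcat / Km
= 26 / 54
= 0.4815 uM^-1*s^-1

0.4815 uM^-1*s^-1


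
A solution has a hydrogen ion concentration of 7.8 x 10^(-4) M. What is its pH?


pH = -log10([H+])
pH = -log10(7.8 x 10^(-4))
pH = 3.1079

3.1079


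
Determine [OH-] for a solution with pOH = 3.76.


[OH-] = 10^(-pOH)
[OH-] = 10^(-3.76)
[OH-] = 1.738e-04 M

1.738e-04 M


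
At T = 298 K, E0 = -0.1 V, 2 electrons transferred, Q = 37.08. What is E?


E = E0 - (RT/nF) * ln(Q)
E = -0.1 - (8.314 * 298 / (2 * 96485)) * ln(37.08)
E = -0.1464 V

-0.1464 V


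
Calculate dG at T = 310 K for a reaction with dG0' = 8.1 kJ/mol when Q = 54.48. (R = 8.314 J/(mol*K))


dG = dG0' + RT * ln(Q) / 1000
dG = 8.1 + 8.314 * 310 * ln(54.48) / 1000
dG = 18.4038 kJ/mol

18.4038 kJ/mol


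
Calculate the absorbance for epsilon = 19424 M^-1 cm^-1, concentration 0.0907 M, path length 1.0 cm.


A = epsilon * c * l
A = 19424 * 0.0907 * 1.0
A = 1761.7568

1761.7568


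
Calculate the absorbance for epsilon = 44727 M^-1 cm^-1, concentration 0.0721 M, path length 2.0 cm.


A = epsilon * c * l
A = 44727 * 0.0721 * 2.0
A = 6449.6334

6449.6334


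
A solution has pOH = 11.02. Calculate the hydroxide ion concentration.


[OH-] = 10^(-pOH)
[OH-] = 10^(-11.02)
[OH-] = 9.550e-12 M

9.550e-12 M


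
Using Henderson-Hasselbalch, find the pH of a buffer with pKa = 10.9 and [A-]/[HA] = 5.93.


pH = pKa + log10([A-]/[HA])
pH = 10.9 + log10(5.93)
pH = 11.6731

11.6731


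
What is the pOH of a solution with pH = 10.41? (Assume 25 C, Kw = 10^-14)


pOH = 14 - pH
pOH = 14 - 10.41
pOH = 3.59

3.59


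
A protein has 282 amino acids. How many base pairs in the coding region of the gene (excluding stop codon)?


Each amino acid = 1 codon = 3 bp
bp = 282 * 3 = 846 bp

846 bp


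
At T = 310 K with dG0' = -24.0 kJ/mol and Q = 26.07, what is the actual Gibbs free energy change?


dG = dG0' + RT * ln(Q) / 1000
dG = -24.0 + 8.314 * 310 * ln(26.07) / 1000
dG = -15.5958 kJ/mol

-15.5958 kJ/mol


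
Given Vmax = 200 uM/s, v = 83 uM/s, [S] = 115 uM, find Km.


Km = [S] * (Vmax - v) / v
Km = 115 * (200 - 83) / 83
Km = 162.1084 uM

162.1084 uM


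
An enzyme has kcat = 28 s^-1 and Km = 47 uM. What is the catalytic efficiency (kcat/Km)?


Catalytic efficiency = kcat / Km
= 28 / 47
= 0.5957 uM^-1*s^-1

0.5957 uM^-1*s^-1


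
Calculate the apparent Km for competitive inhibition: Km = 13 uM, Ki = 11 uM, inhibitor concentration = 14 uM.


Km_app = Km * (1 + [I]/Ki)
Km_app = 13 * (1 + 14/11)
Km_app = 29.5455 uM

29.5455 uM


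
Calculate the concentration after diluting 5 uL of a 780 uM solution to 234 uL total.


C2 = C1 * V1 / V2
C2 = 780 * 5 / 234
C2 = 16.6667 uM

16.6667 uM


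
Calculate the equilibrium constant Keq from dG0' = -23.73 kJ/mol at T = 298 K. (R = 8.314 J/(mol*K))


Keq = exp(-dG0 * 1000 / (R * T))
Keq = exp(-(-23.73) * 1000 / (8.314 * 298))
Keq = 14442.4272

14442.4272


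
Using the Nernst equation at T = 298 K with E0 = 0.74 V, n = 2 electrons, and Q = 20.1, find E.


E = E0 - (RT/nF) * ln(Q)
E = 0.74 - (8.314 * 298 / (2 * 96485)) * ln(20.1)
E = 0.7015 V

0.7015 V


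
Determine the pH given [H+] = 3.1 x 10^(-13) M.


pH = -log10([H+])
pH = -log10(3.1 x 10^(-13))
pH = 12.5086

12.5086


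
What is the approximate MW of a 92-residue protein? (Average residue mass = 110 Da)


MW = n_residues * 110 Da
MW = 92 * 110
MW = 10120 Da

10120 Da


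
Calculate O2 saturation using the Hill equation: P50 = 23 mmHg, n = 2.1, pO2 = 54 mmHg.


Y = pO2^n / (P50^n + pO2^n)
Y = 54^2.1 / (23^2.1 + 54^2.1)
Y = 85.72%

85.72%


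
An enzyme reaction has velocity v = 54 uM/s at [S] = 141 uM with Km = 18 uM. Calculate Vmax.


Vmax = v * (Km + [S]) / [S]
Vmax = 54 * (18 + 141) / 141
Vmax = 60.8936 uM/s

60.8936 uM/s


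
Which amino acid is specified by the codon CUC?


Standard genetic code lookup.
Codon CUC -> Leu

Leu


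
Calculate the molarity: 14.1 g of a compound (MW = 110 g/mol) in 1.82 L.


C = (mass / MW) / volume
C = (14.1 / 110) / 1.82
C = 0.0704 M

0.0704 M


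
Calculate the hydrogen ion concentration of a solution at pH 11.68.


[H+] = 10^(-pH)
[H+] = 10^(-11.68)
[H+] = 2.089e-12 M

2.089e-12 M


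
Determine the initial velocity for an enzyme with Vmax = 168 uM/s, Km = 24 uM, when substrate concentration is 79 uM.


v = Vmax * [S] / (Km + [S])
v = 168 * 79 / (24 + 79)
v = 128.8544 uM/s

128.8544 uM/s


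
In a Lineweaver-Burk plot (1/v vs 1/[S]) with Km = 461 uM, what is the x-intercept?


x-intercept = -1/Km
= -1/461
= -0.0022 1/uM

-0.0022 1/uM


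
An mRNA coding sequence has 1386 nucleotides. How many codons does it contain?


codons = nucleotides / 3
codons = 1386 / 3 = 462

462


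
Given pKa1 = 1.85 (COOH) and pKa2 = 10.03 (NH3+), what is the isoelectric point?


pI = (pKa1 + pKa2) / 2
pI = (1.85 + 10.03) / 2
pI = 5.94

5.94


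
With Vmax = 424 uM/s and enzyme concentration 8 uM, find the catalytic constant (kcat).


kcat = Vmax / [E]t
kcat = 424 / 8
kcat = 53.0 s^-1

53.0 s^-1


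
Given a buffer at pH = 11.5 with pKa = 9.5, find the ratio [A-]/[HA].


[A-]/[HA] = 10^(pH - pKa)
= 10^(11.5 - 9.5)
= 100.0

100.0


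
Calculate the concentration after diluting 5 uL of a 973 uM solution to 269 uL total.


C2 = C1 * V1 / V2
C2 = 973 * 5 / 269
C2 = 18.0855 uM

18.0855 uM


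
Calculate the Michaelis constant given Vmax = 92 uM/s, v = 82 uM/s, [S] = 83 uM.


Km = [S] * (Vmax - v) / v
Km = 83 * (92 - 82) / 82
Km = 10.122 uM

10.122 uM


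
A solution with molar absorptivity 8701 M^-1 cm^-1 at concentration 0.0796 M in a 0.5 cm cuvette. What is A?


A = epsilon * c * l
A = 8701 * 0.0796 * 0.5
A = 346.2998

346.2998


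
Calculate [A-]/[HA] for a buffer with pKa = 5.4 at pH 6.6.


[A-]/[HA] = 10^(pH - pKa)
= 10^(6.6 - 5.4)
= 15.8489

15.8489


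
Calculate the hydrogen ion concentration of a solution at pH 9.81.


[H+] = 10^(-pH)
[H+] = 10^(-9.81)
[H+] = 1.549e-10 M

1.549e-10 M


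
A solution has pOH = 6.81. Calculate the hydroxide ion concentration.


[OH-] = 10^(-pOH)
[OH-] = 10^(-6.81)
[OH-] = 1.549e-07 M

1.549e-07 M


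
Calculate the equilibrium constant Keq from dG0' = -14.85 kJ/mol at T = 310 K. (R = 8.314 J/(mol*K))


Keq = exp(-dG0 * 1000 / (R * T))
Keq = exp(-(-14.85) * 1000 / (8.314 * 310))
Keq = 317.9056

317.9056


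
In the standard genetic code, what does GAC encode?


Standard genetic code lookup.
Codon GAC -> Asp

Asp


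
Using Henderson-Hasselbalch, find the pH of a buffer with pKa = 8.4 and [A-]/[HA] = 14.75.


pH = pKa + log10([A-]/[HA])
pH = 8.4 + log10(14.75)
pH = 9.5688

9.5688


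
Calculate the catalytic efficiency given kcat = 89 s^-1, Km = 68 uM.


Catalytic efficiency = kcat / Km
= 89 / 68
= 1.3088 uM^-1*s^-1

1.3088 uM^-1*s^-1


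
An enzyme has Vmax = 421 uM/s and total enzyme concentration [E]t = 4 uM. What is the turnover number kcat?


kcat = Vmax / [E]t
kcat = 421 / 4
kcat = 105.25 s^-1

105.25 s^-1


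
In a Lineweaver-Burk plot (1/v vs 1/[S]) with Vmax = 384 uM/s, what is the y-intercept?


y-intercept = 1/Vmax
= 1/384
= 0.0026 s/uM

0.0026 s/uM


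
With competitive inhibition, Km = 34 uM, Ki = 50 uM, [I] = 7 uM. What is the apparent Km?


Km_app = Km * (1 + [I]/Ki)
Km_app = 34 * (1 + 7/50)
Km_app = 38.76 uM

38.76 uM


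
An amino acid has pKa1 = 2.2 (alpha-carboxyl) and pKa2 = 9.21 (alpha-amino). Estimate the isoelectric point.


pI = (pKa1 + pKa2) / 2
pI = (2.2 + 9.21) / 2
pI = 5.705

5.705


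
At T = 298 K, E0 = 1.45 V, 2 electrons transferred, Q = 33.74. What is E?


E = E0 - (RT/nF) * ln(Q)
E = 1.45 - (8.314 * 298 / (2 * 96485)) * ln(33.74)
E = 1.4048 V

1.4048 V


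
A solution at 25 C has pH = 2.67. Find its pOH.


pOH = 14 - pH
pOH = 14 - 2.67
pOH = 11.33

11.33


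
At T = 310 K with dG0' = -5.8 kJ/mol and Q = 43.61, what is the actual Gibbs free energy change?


dG = dG0' + RT * ln(Q) / 1000
dG = -5.8 + 8.314 * 310 * ln(43.61) / 1000
dG = 3.9302 kJ/mol

3.9302 kJ/mol


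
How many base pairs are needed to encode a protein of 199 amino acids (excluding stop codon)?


Each amino acid = 1 codon = 3 bp
bp = 199 * 3 = 597 bp

597 bp


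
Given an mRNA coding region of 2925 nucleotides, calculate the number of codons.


codons = nucleotides / 3
codons = 2925 / 3 = 975

975


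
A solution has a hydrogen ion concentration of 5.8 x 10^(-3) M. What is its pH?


pH = -log10([H+])
pH = -log10(5.8 x 10^(-3))
pH = 2.2366

2.2366


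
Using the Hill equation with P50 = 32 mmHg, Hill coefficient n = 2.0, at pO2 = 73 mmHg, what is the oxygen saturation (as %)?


Y = pO2^n / (P50^n + pO2^n)
Y = 73^2.0 / (32^2.0 + 73^2.0)
Y = 83.88%

83.88%


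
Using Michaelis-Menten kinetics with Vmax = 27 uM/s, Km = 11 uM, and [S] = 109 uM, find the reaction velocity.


v = Vmax * [S] / (Km + [S])
v = 27 * 109 / (11 + 109)
v = 24.525 uM/s

24.525 uM/s


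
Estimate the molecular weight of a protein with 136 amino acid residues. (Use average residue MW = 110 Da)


MW = n_residues * 110 Da
MW = 136 * 110
MW = 14960 Da

14960 Da


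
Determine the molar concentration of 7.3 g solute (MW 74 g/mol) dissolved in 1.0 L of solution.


C = (mass / MW) / volume
C = (7.3 / 74) / 1.0
C = 0.0986 M

0.0986 M


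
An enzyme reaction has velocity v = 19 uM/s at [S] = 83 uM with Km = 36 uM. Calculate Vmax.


Vmax = v * (Km + [S]) / [S]
Vmax = 19 * (36 + 83) / 83
Vmax = 27.241 uM/s

27.241 uM/s


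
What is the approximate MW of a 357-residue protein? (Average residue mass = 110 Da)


MW = n_residues * 110 Da
MW = 357 * 110
MW = 39270 Da

39270 Da


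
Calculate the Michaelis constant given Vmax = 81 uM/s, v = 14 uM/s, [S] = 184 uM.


Km = [S] * (Vmax - v) / v
Km = 184 * (81 - 14) / 14
Km = 880.5714 uM

880.5714 uM


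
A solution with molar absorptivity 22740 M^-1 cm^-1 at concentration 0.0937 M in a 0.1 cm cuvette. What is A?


A = epsilon * c * l
A = 22740 * 0.0937 * 0.1
A = 213.0738

213.0738


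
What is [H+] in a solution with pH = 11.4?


[H+] = 10^(-pH)
[H+] = 10^(-11.4)
[H+] = 3.981e-12 M

3.981e-12 M


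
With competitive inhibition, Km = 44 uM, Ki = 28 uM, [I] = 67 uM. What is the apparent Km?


Km_app = Km * (1 + [I]/Ki)
Km_app = 44 * (1 + 67/28)
Km_app = 149.2857 uM

149.2857 uM


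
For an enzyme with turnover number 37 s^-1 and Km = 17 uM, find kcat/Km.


Catalytic efficiency = kcat / Km
= 37 / 17
= 2.1765 uM^-1*s^-1

2.1765 uM^-1*s^-1


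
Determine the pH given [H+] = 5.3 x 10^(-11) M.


pH = -log10([H+])
pH = -log10(5.3 x 10^(-11))
pH = 10.2757

10.2757


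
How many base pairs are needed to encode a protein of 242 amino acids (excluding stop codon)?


Each amino acid = 1 codon = 3 bp
bp = 242 * 3 = 726 bp

726 bp


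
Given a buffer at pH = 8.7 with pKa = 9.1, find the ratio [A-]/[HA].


[A-]/[HA] = 10^(pH - pKa)
= 10^(8.7 - 9.1)
= 0.3981

0.3981


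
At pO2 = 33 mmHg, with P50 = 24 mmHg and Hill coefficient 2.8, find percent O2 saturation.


Y = pO2^n / (P50^n + pO2^n)
Y = 33^2.8 / (24^2.8 + 33^2.8)
Y = 70.92%

70.92%


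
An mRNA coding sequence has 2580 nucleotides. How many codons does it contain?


codons = nucleotides / 3
codons = 2580 / 3 = 860

860


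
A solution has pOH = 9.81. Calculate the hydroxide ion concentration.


[OH-] = 10^(-pOH)
[OH-] = 10^(-9.81)
[OH-] = 1.549e-10 M

1.549e-10 M


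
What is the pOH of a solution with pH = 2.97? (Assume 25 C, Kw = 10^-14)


pOH = 14 - pH
pOH = 14 - 2.97
pOH = 11.03

11.03


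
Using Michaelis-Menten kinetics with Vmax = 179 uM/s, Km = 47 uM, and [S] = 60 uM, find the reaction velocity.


v = Vmax * [S] / (Km + [S])
v = 179 * 60 / (47 + 60)
v = 100.3738 uM/s

100.3738 uM/s


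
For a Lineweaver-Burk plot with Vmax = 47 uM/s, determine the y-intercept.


y-intercept = 1/Vmax
= 1/47
= 0.0213 s/uM

0.0213 s/uM


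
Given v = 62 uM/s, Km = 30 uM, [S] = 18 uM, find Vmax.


Vmax = v * (Km + [S]) / [S]
Vmax = 62 * (30 + 18) / 18
Vmax = 165.3333 uM/s

165.3333 uM/s


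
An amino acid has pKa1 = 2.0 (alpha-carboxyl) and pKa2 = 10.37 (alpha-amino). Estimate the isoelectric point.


pI = (pKa1 + pKa2) / 2
pI = (2.0 + 10.37) / 2
pI = 6.185

6.185


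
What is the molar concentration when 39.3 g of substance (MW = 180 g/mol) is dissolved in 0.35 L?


C = (mass / MW) / volume
C = (39.3 / 180) / 0.35
C = 0.6238 M

0.6238 M


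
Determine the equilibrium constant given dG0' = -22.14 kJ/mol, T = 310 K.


Keq = exp(-dG0 * 1000 / (R * T))
Keq = exp(-(-22.14) * 1000 / (8.314 * 310))
Keq = 5378.9688

5378.9688


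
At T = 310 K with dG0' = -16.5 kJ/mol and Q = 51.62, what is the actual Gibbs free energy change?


dG = dG0' + RT * ln(Q) / 1000
dG = -16.5 + 8.314 * 310 * ln(51.62) / 1000
dG = -6.3352 kJ/mol

-6.3352 kJ/mol


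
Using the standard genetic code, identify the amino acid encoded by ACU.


Standard genetic code lookup.
Codon ACU -> Thr

Thr


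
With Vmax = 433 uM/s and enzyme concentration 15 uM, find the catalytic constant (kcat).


kcat = Vmax / [E]t
kcat = 433 / 15
kcat = 28.8667 s^-1

28.8667 s^-1


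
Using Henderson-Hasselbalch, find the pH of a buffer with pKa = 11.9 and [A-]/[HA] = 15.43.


pH = pKa + log10([A-]/[HA])
pH = 11.9 + log10(15.43)
pH = 13.0884

13.0884


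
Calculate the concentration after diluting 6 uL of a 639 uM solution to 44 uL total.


C2 = C1 * V1 / V2
C2 = 639 * 6 / 44
C2 = 87.1364 uM

87.1364 uM


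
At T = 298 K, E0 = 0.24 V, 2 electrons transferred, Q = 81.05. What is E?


E = E0 - (RT/nF) * ln(Q)
E = 0.24 - (8.314 * 298 / (2 * 96485)) * ln(81.05)
E = 0.1836 V

0.1836 V
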